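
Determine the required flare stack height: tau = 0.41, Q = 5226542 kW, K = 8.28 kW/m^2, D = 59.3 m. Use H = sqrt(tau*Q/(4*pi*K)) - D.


tau*Q/(4*pi*K) = 0.41 * 5226542 / (4 * pi * 8.28) = 20594.8
sqrt(20594.8) = 143.509
H = 143.509 - 59.3 = 84.21

84.21 m


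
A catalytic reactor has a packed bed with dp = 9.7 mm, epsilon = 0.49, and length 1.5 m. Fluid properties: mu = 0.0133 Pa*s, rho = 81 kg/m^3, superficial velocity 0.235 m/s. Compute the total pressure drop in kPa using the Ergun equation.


dp = 9.7 mm = 0.0097 m
Viscous term = 150*0.0133*0.235*(1-0.49)^2 / (0.0097^2*0.49^3) = 11015.9
Inertial term = 1.75*81*0.235^2*(1-0.49) / (0.0097*0.49^3) = 3498.4
dP/L = 11015.9 + 3498.4 = 14514.3 Pa/m
dP = 14514.3 * 1.5 / 1000 = 21.77 kPa

21.77 kPa


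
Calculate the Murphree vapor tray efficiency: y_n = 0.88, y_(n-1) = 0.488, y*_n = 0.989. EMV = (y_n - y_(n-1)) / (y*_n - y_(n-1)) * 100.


Murphree vapor efficiency: EMV = (y_n - y_(n-1)) / (y*_n - y_(n-1)) * 100
EMV = (0.88 - 0.488) / (0.989 - 0.488) * 100 = 0.392 / 0.501 * 100 = 78.24

78.24 %


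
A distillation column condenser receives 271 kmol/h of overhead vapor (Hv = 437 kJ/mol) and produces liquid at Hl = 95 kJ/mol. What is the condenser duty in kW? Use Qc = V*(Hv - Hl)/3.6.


Qc = 271 * (437 - 95) / 3.6 = 271 * 342 / 3.6 = 25740

25740 kW


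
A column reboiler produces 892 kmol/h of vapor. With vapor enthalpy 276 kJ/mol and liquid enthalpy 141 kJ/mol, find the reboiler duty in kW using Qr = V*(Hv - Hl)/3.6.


Qr = 892 * (276 - 141) / 3.6 = 892 * 135 / 3.6 = 33450

33450 kW


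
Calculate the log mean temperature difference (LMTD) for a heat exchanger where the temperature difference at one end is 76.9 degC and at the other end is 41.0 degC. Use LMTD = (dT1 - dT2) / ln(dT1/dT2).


LMTD = (dT1 - dT2) / ln(dT1/dT2)
= (76.9 - 41.0) / ln(76.9 / 41.0) = 35.9 / 0.628934 = 57.08

57.08 degC


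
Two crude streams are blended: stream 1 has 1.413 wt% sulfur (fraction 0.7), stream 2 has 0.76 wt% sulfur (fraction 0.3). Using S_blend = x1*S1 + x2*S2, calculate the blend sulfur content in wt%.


Linear sulfur blending: S_blend = x1*S1 + x2*S2
Contribution 1: 0.7 * 1.413 = 0.9891 wt%
Contribution 2: 0.3 * 0.76 = 0.228 wt%
S_blend = 0.9891 + 0.228 = 1.2171

1.2171 wt%


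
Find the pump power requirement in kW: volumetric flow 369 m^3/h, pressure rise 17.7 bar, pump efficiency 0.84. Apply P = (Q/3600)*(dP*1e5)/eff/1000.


Q = 369 / 3600 = 0.1025 m^3/s
P = 0.1025 * (17.7 * 1e5) / 0.84 / 1000 = 216.0

216.0 kW


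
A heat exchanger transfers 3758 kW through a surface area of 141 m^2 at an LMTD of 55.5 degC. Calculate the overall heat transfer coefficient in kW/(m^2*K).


From Q = U*A*LMTD, U = Q / (A * LMTD)
U = 3758 / (141 * 55.5) = 3758 / 7825.5 = 0.4802

0.4802 kW/(m^2*K)


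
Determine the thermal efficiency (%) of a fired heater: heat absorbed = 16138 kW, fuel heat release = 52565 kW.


Furnace efficiency = Q_absorbed / Q_fuel * 100
= 16138 / 52565 * 100 = 30.70

30.70 %


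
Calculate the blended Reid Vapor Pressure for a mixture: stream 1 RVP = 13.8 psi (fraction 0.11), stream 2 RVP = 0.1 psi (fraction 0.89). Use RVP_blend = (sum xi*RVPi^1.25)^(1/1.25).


Chevron index: RVP_blend = (sum xi*RVPi^1.25)^(1/1.25)
RVP^1.25 terms: 0.11 * 13.8^1.25 + 0.89 * 0.1^1.25 = 2.97583
RVP_blend = 2.97583^(1/1.25) = 2.393

2.393 psi


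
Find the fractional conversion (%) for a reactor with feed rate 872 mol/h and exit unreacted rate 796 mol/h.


X = (F_in - F_out) / F_in * 100
Moles reacted = 872 - 796 = 76
X = 76 / 872 * 100
= 0.08716 * 100
= 8.716 %

8.716 %


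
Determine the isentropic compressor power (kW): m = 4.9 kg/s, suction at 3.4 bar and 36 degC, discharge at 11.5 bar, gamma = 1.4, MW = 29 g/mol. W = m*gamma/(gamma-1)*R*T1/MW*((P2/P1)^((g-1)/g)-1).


Isentropic work: W = m*(gamma/(gamma-1))*(R*T1/MW)*((P2/P1)^((gamma-1)/gamma) - 1)
T1 = 36 + 273.15 = 309.15 K
Pressure ratio = 11.5 / 3.4 = 3.38235
Exponent = (1.4 - 1)/1.4 = 0.285714
(P2/P1)^exp - 1 = 3.38235^0.285714 - 1 = 0.416463
W = 4.9 * 1.4 / 0.4 * 8.314 * 309.15 / 29 * 0.416463 = 633.0

633.0 kW


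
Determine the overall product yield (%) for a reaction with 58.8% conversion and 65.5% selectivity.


Overall yield = conversion (%) * selectivity (%) / 100
Conversion = 58.8%, Selectivity = 65.5%
Y = 58.8 * 65.5 / 100
= 38.514 %

38.514 %


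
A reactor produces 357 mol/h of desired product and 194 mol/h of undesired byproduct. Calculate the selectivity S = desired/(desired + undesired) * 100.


Selectivity = desired / (desired + undesired) * 100
Total products = 357 + 194 = 551 mol/h
S = 357 / 551 * 100
= 0.6479 * 100
= 64.79 %

64.79 %


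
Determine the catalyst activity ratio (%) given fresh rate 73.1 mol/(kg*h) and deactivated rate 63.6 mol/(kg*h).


Activity (%) = (rate_used / rate_fresh) * 100
rate_used = 63.6, rate_fresh = 73.1
= (63.6 / 73.1) * 100
= 0.8700 * 100 = 87.00

87.00 %


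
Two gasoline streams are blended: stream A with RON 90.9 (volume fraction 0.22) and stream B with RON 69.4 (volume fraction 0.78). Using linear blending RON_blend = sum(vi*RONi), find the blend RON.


Linear blending: RON_blend = sum(vi * RONi)
Contribution 1: 0.22 * 90.9 = 19.998
Contribution 2: 0.78 * 69.4 = 54.132
RON_blend = 19.998 + 54.132 = 74.13

74.13


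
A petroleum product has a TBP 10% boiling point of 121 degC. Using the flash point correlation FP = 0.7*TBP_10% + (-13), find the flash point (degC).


FP = 0.7 * 121 + (-13) = 71.7

71.7 degC


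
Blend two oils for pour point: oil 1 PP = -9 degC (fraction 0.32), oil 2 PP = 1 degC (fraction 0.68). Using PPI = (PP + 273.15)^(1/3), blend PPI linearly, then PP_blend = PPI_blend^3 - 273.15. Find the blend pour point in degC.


PPI_1 = (-9 + 273.15)^(1/3) = 6.416283
PPI_2 = (1 + 273.15)^(1/3) = 6.49625
PPI_blend = 0.32 * 6.416283 + 0.68 * 6.49625 = 6.470661
PP_blend = 6.470661^3 - 273.15 = 270.923 - 273.15 = -2.23

-2.23 degC


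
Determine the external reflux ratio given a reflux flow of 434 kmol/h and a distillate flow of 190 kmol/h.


Reflux ratio definition: R = L / D (liquid returned / distillate withdrawn)
L = 434 kmol/h, D = 190 kmol/h
R = 434 / 190 = 2.284

2.284


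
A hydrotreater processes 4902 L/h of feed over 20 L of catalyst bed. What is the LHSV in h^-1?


LHSV = volumetric feed rate / catalyst volume
= 4902 L/h / 20 L
= 245.1 h^-1

245.1 h^-1


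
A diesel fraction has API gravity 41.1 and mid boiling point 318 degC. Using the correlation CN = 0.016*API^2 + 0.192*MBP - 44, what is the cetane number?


CN = 0.016 * 41.1^2 + 0.192 * 318 - 44
CN = 27.02736 + 61.056 - 44 = 44.08336

44.08336


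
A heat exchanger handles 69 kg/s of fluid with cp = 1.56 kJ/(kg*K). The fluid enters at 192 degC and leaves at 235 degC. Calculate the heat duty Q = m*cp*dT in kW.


Q = m_dot * cp * delta_T
delta_T = 235 - 192 = 43 K
Q = 69 * 1.56 * 43
= 107.64 * 43
= 4628.52 kW

4628.52 kW


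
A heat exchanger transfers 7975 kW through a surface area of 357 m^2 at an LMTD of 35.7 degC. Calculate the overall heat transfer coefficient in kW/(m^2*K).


From Q = U*A*LMTD, U = Q / (A * LMTD)
U = 7975 / (357 * 35.7) = 7975 / 12744.9 = 0.6257

0.6257 kW/(m^2*K)


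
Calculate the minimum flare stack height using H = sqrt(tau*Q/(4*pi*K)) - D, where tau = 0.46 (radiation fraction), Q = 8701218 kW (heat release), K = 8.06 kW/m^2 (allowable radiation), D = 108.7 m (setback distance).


tau*Q/(4*pi*K) = 0.46 * 8701218 / (4 * pi * 8.06) = 39517.8
sqrt(39517.8) = 198.791
H = 198.791 - 108.7 = 90.09

90.09 m


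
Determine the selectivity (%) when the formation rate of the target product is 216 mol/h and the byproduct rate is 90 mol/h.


Selectivity = desired / (desired + undesired) * 100
Total products = 216 + 90 = 306 mol/h
S = 216 / 306 * 100
= 0.7059 * 100
= 70.59 %

70.59 %


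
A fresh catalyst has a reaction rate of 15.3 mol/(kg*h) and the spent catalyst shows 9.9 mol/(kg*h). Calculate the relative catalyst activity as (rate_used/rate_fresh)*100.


Activity (%) = (rate_used / rate_fresh) * 100
rate_used = 9.9, rate_fresh = 15.3
= (9.9 / 15.3) * 100
= 0.6471 * 100 = 64.71

64.71 %


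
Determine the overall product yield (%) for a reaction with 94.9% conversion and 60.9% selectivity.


Overall yield = conversion (%) * selectivity (%) / 100
Conversion = 94.9%, Selectivity = 60.9%
Y = 94.9 * 60.9 / 100
= 57.7941 %

57.7941 %


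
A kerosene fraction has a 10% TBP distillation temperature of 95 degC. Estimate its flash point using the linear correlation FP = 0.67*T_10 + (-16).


FP = 0.67 * 95 + (-16) = 47.65

47.65 degC


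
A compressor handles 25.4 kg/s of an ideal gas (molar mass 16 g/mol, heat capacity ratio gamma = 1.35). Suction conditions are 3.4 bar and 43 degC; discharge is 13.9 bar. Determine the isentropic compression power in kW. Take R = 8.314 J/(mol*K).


Isentropic work: W = m*(gamma/(gamma-1))*(R*T1/MW)*((P2/P1)^((gamma-1)/gamma) - 1)
T1 = 43 + 273.15 = 316.15 K
Pressure ratio = 13.9 / 3.4 = 4.08824
Exponent = (1.35 - 1)/1.35 = 0.259259
(P2/P1)^exp - 1 = 4.08824^0.259259 - 1 = 0.44061
W = 25.4 * 1.35 / 0.35 * 8.314 * 316.15 / 16 * 0.44061 = 7091

7091 kW


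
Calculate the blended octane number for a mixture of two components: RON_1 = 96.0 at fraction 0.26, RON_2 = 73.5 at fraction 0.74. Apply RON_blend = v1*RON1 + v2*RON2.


Linear blending: RON_blend = sum(vi * RONi)
Contribution 1: 0.26 * 96.0 = 24.96
Contribution 2: 0.74 * 73.5 = 54.39
RON_blend = 24.96 + 54.39 = 79.35

79.35


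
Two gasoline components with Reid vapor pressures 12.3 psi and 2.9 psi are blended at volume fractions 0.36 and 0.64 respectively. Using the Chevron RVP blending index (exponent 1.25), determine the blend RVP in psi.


Chevron index: RVP_blend = (sum xi*RVPi^1.25)^(1/1.25)
RVP^1.25 terms: 0.36 * 12.3^1.25 + 0.64 * 2.9^1.25 = 10.7145
RVP_blend = 10.7145^(1/1.25) = 6.668

6.668 psi


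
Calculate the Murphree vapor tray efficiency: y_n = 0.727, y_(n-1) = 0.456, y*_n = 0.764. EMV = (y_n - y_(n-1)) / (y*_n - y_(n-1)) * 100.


Murphree vapor efficiency: EMV = (y_n - y_(n-1)) / (y*_n - y_(n-1)) * 100
EMV = (0.727 - 0.456) / (0.764 - 0.456) * 100 = 0.271 / 0.308 * 100 = 87.99

87.99 %


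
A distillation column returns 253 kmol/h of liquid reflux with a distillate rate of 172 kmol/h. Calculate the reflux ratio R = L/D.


Reflux ratio definition: R = L / D (liquid returned / distillate withdrawn)
L = 253 kmol/h, D = 172 kmol/h
R = 253 / 172 = 1.471

1.471


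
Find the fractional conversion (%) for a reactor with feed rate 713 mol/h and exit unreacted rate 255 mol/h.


X = (F_in - F_out) / F_in * 100
Moles reacted = 713 - 255 = 458
X = 458 / 713 * 100
= 0.6424 * 100
= 64.24 %

64.24 %


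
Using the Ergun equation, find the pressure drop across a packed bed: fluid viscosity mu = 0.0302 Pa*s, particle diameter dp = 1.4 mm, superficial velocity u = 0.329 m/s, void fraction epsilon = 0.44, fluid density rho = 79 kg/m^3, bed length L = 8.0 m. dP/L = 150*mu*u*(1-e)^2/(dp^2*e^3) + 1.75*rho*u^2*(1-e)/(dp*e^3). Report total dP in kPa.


dp = 1.4 mm = 0.0014 m
Viscous term = 150*0.0302*0.329*(1-0.44)^2 / (0.0014^2*0.44^3) = 2799340
Inertial term = 1.75*79*0.329^2*(1-0.44) / (0.0014*0.44^3) = 70268.2
dP/L = 2799340 + 70268.2 = 2869610 Pa/m
dP = 2869610 * 8.0 / 1000 = 22960 kPa

22960 kPa


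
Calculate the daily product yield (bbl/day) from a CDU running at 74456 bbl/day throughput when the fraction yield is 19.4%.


Crude throughput = 74456 bbl/day
Fraction yield = 19.4%
yield = throughput * fraction / 100
yield = 74456 * 19.4 / 100 = 14444.464

14444.464 bbl/day


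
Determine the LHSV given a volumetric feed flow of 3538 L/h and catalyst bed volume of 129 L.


LHSV = volumetric feed rate / catalyst volume
= 3538 L/h / 129 L
= 27.43 h^-1

27.43 h^-1


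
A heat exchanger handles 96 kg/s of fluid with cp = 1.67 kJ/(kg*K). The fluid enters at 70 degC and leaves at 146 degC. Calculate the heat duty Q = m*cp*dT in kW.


Q = m_dot * cp * delta_T
delta_T = 146 - 70 = 76 K
Q = 96 * 1.67 * 76
= 160.32 * 76
= 12184.32 kW

12184.32 kW


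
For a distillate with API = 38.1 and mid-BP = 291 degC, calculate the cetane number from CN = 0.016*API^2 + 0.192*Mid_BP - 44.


CN = 0.016 * 38.1^2 + 0.192 * 291 - 44
CN = 23.22576 + 55.872 - 44 = 35.09776

35.09776


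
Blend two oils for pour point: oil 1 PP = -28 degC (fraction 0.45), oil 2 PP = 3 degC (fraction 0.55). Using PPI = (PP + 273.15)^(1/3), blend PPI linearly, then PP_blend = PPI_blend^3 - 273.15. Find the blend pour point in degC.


PPI_1 = (-28 + 273.15)^(1/3) = 6.258601
PPI_2 = (3 + 273.15)^(1/3) = 6.512009
PPI_blend = 0.45 * 6.258601 + 0.55 * 6.512009 = 6.397975
PP_blend = 6.397975^3 - 273.15 = 261.8952 - 273.15 = -11.25

-11.25 degC


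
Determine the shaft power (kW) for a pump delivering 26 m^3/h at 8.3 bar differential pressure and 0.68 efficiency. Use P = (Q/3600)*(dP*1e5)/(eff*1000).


Q = 26 / 3600 = 0.00722222 m^3/s
P = 0.00722222 * (8.3 * 1e5) / 0.68 / 1000 = 8.815

8.815 kW


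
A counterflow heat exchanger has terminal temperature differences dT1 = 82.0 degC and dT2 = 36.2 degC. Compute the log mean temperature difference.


LMTD = (dT1 - dT2) / ln(dT1/dT2)
= (82.0 - 36.2) / ln(82.0 / 36.2) = 45.8 / 0.81766 = 56.01

56.01 degC


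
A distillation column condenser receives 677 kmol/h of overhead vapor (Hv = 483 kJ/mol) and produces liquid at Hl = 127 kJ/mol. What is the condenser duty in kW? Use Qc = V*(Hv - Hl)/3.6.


Qc = 677 * (483 - 127) / 3.6 = 677 * 356 / 3.6 = 66950

66950 kW


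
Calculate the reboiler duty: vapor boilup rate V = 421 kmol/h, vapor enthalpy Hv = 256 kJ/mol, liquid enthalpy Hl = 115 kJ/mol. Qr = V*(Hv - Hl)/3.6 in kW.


Qr = 421 * (256 - 115) / 3.6 = 421 * 141 / 3.6 = 16490

16490 kW


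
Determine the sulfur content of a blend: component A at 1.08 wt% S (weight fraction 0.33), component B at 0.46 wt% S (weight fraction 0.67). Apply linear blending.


Linear sulfur blending: S_blend = x1*S1 + x2*S2
Contribution 1: 0.33 * 1.08 = 0.3564 wt%
Contribution 2: 0.67 * 0.46 = 0.3082 wt%
S_blend = 0.3564 + 0.3082 = 0.6646

0.6646 wt%


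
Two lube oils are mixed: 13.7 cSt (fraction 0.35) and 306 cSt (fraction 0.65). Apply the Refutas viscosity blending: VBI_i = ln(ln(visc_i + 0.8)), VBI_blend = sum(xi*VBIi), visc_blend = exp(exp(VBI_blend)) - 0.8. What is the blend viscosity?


Refutas method: VBN_i = 14.534*ln(ln(visc_i + 0.8)) + 10.975, blended linearly by mass fraction; since VBN is linear in VBI_i = ln(ln(visc_i + 0.8)) and the fractions sum to 1, blend VBI directly: visc = exp(exp(VBI_blend)) - 0.8
VBI_1 = ln(ln(13.7 + 0.8)) = 0.983631
VBI_2 = ln(ln(306 + 0.8)) = 1.74505
VBI_blend = 0.35 * 0.983631 + 0.65 * 1.74505 = 1.47855
visc_blend = exp(exp(1.47855)) - 0.8 = 79.57

79.57 cSt


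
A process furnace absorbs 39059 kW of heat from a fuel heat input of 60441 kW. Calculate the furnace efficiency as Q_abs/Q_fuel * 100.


Furnace efficiency = Q_absorbed / Q_fuel * 100
= 39059 / 60441 * 100 = 64.62

64.62 %


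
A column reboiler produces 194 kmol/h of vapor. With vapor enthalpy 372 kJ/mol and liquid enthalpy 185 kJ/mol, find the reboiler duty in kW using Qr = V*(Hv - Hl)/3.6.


Qr = 194 * (372 - 185) / 3.6 = 194 * 187 / 3.6 = 10080

10080 kW


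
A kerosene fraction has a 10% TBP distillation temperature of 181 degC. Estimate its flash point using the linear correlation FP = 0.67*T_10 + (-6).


FP = 0.67 * 181 + (-6) = 115.27

115.27 degC


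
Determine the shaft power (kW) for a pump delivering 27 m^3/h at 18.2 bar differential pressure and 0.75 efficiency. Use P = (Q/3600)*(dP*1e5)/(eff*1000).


Q = 27 / 3600 = 0.0075 m^3/s
P = 0.0075 * (18.2 * 1e5) / 0.75 / 1000 = 18.20

18.20 kW


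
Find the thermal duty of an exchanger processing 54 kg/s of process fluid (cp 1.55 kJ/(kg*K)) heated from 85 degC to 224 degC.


Q = m_dot * cp * delta_T
delta_T = 224 - 85 = 139 K
Q = 54 * 1.55 * 139
= 83.7 * 139
= 11634.3 kW

11634.3 kW


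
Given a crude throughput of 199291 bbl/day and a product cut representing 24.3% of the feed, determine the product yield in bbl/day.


Crude throughput = 199291 bbl/day
Fraction yield = 24.3%
yield = throughput * fraction / 100
yield = 199291 * 24.3 / 100 = 48427.713

48427.713 bbl/day


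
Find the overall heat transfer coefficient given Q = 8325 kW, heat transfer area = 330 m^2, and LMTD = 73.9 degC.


From Q = U*A*LMTD, U = Q / (A * LMTD)
U = 8325 / (330 * 73.9) = 8325 / 24387 = 0.3414

0.3414 kW/(m^2*K)


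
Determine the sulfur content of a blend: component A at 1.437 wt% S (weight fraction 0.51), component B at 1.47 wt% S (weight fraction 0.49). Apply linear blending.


Linear sulfur blending: S_blend = x1*S1 + x2*S2
Contribution 1: 0.51 * 1.437 = 0.73287 wt%
Contribution 2: 0.49 * 1.47 = 0.7203 wt%
S_blend = 0.73287 + 0.7203 = 1.45317

1.45317 wt%


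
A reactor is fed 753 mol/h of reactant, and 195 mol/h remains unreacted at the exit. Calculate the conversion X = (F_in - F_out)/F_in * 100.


X = (F_in - F_out) / F_in * 100
Moles reacted = 753 - 195 = 558
X = 558 / 753 * 100
= 0.7410 * 100
= 74.10 %

74.10 %


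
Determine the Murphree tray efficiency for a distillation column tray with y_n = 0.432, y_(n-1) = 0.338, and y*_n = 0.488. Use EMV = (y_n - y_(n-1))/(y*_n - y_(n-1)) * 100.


Murphree vapor efficiency: EMV = (y_n - y_(n-1)) / (y*_n - y_(n-1)) * 100
EMV = (0.432 - 0.338) / (0.488 - 0.338) * 100 = 0.094 / 0.15 * 100 = 62.67

62.67 %


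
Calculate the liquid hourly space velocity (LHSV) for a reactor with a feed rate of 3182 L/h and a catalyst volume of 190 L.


LHSV = volumetric feed rate / catalyst volume
= 3182 L/h / 190 L
= 16.75 h^-1

16.75 h^-1


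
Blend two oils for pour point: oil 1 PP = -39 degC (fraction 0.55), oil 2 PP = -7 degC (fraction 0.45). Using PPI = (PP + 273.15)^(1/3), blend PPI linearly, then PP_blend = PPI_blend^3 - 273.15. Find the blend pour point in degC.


PPI_1 = (-39 + 273.15)^(1/3) = 6.163557
PPI_2 = (-7 + 273.15)^(1/3) = 6.432436
PPI_blend = 0.55 * 6.163557 + 0.45 * 6.432436 = 6.284553
PP_blend = 6.284553^3 - 273.15 = 248.2122 - 273.15 = -24.94

-24.94 degC


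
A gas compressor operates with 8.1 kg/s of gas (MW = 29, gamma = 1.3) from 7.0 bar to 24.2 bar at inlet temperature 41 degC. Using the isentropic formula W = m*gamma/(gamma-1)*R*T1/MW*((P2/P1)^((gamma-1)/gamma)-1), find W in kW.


Isentropic work: W = m*(gamma/(gamma-1))*(R*T1/MW)*((P2/P1)^((gamma-1)/gamma) - 1)
T1 = 41 + 273.15 = 314.15 K
Pressure ratio = 24.2 / 7.0 = 3.45714
Exponent = (1.3 - 1)/1.3 = 0.230769
(P2/P1)^exp - 1 = 3.45714^0.230769 - 1 = 0.331433
W = 8.1 * 1.3 / 0.3 * 8.314 * 314.15 / 29 * 0.331433 = 1048

1048 kW


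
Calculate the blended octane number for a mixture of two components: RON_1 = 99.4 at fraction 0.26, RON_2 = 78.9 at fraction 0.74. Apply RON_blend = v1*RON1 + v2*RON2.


Linear blending: RON_blend = sum(vi * RONi)
Contribution 1: 0.26 * 99.4 = 25.844
Contribution 2: 0.74 * 78.9 = 58.386
RON_blend = 25.844 + 58.386 = 84.23

84.23


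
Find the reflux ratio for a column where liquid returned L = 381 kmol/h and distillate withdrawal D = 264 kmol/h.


Reflux ratio definition: R = L / D (liquid returned / distillate withdrawn)
L = 381 kmol/h, D = 264 kmol/h
R = 381 / 264 = 1.443

1.443


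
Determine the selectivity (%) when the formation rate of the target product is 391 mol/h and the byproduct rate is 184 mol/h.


Selectivity = desired / (desired + undesired) * 100
Total products = 391 + 184 = 575 mol/h
S = 391 / 575 * 100
= 0.6800 * 100
= 68.00 %

68.00 %


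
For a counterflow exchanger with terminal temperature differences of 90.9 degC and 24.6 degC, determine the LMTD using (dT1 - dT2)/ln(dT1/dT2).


LMTD = (dT1 - dT2) / ln(dT1/dT2)
= (90.9 - 24.6) / ln(90.9 / 24.6) = 66.3 / 1.30701 = 50.73

50.73 degC


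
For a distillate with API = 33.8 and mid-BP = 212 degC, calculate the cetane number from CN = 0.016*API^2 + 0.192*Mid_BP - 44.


CN = 0.016 * 33.8^2 + 0.192 * 212 - 44
CN = 18.27904 + 40.704 - 44 = 14.98304

14.98304


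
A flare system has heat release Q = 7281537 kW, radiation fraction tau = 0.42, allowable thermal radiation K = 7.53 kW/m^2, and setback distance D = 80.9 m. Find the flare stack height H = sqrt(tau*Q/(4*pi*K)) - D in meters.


tau*Q/(4*pi*K) = 0.42 * 7281537 / (4 * pi * 7.53) = 32319.7
sqrt(32319.7) = 179.777
H = 179.777 - 80.9 = 98.88

98.88 m


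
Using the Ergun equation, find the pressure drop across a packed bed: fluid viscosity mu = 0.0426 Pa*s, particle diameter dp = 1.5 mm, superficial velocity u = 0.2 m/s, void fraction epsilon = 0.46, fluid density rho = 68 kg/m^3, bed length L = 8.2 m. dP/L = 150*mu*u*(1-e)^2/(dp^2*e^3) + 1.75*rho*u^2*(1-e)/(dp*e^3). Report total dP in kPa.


dp = 1.5 mm = 0.0015 m
Viscous term = 150*0.0426*0.2*(1-0.46)^2 / (0.0015^2*0.46^3) = 1701620
Inertial term = 1.75*68*0.2^2*(1-0.46) / (0.0015*0.46^3) = 17605
dP/L = 1701620 + 17605 = 1719220 Pa/m
dP = 1719220 * 8.2 / 1000 = 14100 kPa

14100 kPa


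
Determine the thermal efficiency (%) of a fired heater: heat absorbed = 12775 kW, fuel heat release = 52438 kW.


Furnace efficiency = Q_absorbed / Q_fuel * 100
= 12775 / 52438 * 100 = 24.36

24.36 %


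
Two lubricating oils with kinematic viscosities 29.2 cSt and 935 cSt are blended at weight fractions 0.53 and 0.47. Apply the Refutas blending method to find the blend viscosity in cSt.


Refutas method: VBN_i = 14.534*ln(ln(visc_i + 0.8)) + 10.975, blended linearly by mass fraction; since VBN is linear in VBI_i = ln(ln(visc_i + 0.8)) and the fractions sum to 1, blend VBI directly: visc = exp(exp(VBI_blend)) - 0.8
VBI_1 = ln(ln(29.2 + 0.8)) = 1.22413
VBI_2 = ln(ln(935 + 0.8)) = 1.92299
VBI_blend = 0.53 * 1.22413 + 0.47 * 1.92299 = 1.55259
visc_blend = exp(exp(1.55259)) - 0.8 = 111.8

111.8 cSt


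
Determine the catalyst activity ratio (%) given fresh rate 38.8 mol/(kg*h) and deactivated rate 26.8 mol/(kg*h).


Activity (%) = (rate_used / rate_fresh) * 100
rate_used = 26.8, rate_fresh = 38.8
= (26.8 / 38.8) * 100
= 0.6907 * 100 = 69.07

69.07 %


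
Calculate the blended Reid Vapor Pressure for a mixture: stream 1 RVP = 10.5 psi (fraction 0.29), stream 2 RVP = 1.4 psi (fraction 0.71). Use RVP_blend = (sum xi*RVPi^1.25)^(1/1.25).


Chevron index: RVP_blend = (sum xi*RVPi^1.25)^(1/1.25)
RVP^1.25 terms: 0.29 * 10.5^1.25 + 0.71 * 1.4^1.25 = 6.56254
RVP_blend = 6.56254^(1/1.25) = 4.505

4.505 psi


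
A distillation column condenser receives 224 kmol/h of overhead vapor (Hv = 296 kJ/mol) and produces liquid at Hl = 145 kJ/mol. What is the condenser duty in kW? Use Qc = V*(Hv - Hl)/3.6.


Qc = 224 * (296 - 145) / 3.6 = 224 * 151 / 3.6 = 9396

9396 kW


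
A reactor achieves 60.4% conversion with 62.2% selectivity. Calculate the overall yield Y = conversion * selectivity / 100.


Overall yield = conversion (%) * selectivity (%) / 100
Conversion = 60.4%, Selectivity = 62.2%
Y = 60.4 * 62.2 / 100
= 37.5688 %

37.5688 %


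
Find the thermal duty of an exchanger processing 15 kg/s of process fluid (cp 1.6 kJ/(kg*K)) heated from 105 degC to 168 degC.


Q = m_dot * cp * delta_T
delta_T = 168 - 105 = 63 K
Q = 15 * 1.6 * 63
= 24 * 63
= 1512 kW

1512 kW


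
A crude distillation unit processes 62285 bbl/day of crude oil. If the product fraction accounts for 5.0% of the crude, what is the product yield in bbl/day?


Crude throughput = 62285 bbl/day
Fraction yield = 5.0%
yield = throughput * fraction / 100
yield = 62285 * 5.0 / 100 = 3114.25

3114.25 bbl/day


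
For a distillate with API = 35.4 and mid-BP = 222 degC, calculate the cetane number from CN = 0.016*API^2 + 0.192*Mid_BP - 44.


CN = 0.016 * 35.4^2 + 0.192 * 222 - 44
CN = 20.05056 + 42.624 - 44 = 18.67456

18.67456


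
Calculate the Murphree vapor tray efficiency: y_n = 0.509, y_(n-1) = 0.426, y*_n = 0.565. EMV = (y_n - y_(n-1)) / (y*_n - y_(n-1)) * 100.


Murphree vapor efficiency: EMV = (y_n - y_(n-1)) / (y*_n - y_(n-1)) * 100
EMV = (0.509 - 0.426) / (0.565 - 0.426) * 100 = 0.083 / 0.139 * 100 = 59.71

59.71 %


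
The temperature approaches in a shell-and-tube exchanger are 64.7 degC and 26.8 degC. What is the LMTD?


LMTD = (dT1 - dT2) / ln(dT1/dT2)
= (64.7 - 26.8) / ln(64.7 / 26.8) = 37.9 / 0.881359 = 43.00

43.00 degC


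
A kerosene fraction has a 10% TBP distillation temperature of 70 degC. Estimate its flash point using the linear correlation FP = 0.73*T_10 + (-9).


FP = 0.73 * 70 + (-9) = 42.1

42.1 degC


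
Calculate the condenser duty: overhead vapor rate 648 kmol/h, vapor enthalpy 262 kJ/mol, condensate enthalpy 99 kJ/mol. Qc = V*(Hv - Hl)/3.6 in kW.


Qc = 648 * (262 - 99) / 3.6 = 648 * 163 / 3.6 = 29340

29340 kW


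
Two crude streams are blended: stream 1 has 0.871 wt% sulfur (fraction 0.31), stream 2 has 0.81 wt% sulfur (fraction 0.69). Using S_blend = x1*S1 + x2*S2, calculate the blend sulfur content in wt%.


Linear sulfur blending: S_blend = x1*S1 + x2*S2
Contribution 1: 0.31 * 0.871 = 0.27001 wt%
Contribution 2: 0.69 * 0.81 = 0.5589 wt%
S_blend = 0.27001 + 0.5589 = 0.82891

0.82891 wt%


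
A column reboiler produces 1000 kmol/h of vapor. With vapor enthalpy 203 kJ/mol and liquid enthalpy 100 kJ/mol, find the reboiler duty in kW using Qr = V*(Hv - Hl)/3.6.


Qr = 1000 * (203 - 100) / 3.6 = 1000 * 103 / 3.6 = 28610

28610 kW


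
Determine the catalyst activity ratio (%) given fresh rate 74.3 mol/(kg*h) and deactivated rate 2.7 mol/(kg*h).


Activity (%) = (rate_used / rate_fresh) * 100
rate_used = 2.7, rate_fresh = 74.3
= (2.7 / 74.3) * 100
= 0.03634 * 100 = 3.634

3.634 %


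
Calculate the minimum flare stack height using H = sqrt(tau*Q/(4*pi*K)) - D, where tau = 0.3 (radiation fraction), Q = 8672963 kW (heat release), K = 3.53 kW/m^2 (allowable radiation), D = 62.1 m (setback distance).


tau*Q/(4*pi*K) = 0.3 * 8672963 / (4 * pi * 3.53) = 58654.9
sqrt(58654.9) = 242.188
H = 242.188 - 62.1 = 180.1

180.1 m


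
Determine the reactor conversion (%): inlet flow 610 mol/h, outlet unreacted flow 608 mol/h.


X = (F_in - F_out) / F_in * 100
Moles reacted = 610 - 608 = 2
X = 2 / 610 * 100
= 0.003279 * 100
= 0.3279 %

0.3279 %


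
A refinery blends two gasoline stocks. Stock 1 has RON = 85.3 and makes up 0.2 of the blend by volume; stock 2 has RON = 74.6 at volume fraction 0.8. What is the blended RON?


Linear blending: RON_blend = sum(vi * RONi)
Contribution 1: 0.2 * 85.3 = 17.06
Contribution 2: 0.8 * 74.6 = 59.68
RON_blend = 17.06 + 59.68 = 76.74

76.74


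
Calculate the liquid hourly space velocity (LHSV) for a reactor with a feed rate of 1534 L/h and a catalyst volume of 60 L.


LHSV = volumetric feed rate / catalyst volume
= 1534 L/h / 60 L
= 25.57 h^-1

25.57 h^-1


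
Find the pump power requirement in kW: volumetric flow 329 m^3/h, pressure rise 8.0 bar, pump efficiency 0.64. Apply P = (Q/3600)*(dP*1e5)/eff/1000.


Q = 329 / 3600 = 0.0913889 m^3/s
P = 0.0913889 * (8.0 * 1e5) / 0.64 / 1000 = 114.2

114.2 kW


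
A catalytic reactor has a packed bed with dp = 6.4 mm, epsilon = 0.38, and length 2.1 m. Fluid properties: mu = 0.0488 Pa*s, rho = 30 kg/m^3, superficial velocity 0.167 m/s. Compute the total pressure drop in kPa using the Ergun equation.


dp = 6.4 mm = 0.0064 m
Viscous term = 150*0.0488*0.167*(1-0.38)^2 / (0.0064^2*0.38^3) = 209074
Inertial term = 1.75*30*0.167^2*(1-0.38) / (0.0064*0.38^3) = 2584.96
dP/L = 209074 + 2584.96 = 211659 Pa/m
dP = 211659 * 2.1 / 1000 = 444.5 kPa

444.5 kPa


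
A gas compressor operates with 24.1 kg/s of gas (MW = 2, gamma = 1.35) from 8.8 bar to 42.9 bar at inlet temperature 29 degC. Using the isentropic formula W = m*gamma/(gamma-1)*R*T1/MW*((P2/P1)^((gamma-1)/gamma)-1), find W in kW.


Isentropic work: W = m*(gamma/(gamma-1))*(R*T1/MW)*((P2/P1)^((gamma-1)/gamma) - 1)
T1 = 29 + 273.15 = 302.15 K
Pressure ratio = 42.9 / 8.8 = 4.875
Exponent = (1.35 - 1)/1.35 = 0.259259
(P2/P1)^exp - 1 = 4.875^0.259259 - 1 = 0.507869
W = 24.1 * 1.35 / 0.35 * 8.314 * 302.15 / 2 * 0.507869 = 59300

59300 kW


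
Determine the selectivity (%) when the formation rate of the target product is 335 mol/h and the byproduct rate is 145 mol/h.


Selectivity = desired / (desired + undesired) * 100
Total products = 335 + 145 = 480 mol/h
S = 335 / 480 * 100
= 0.6979 * 100
= 69.79 %

69.79 %


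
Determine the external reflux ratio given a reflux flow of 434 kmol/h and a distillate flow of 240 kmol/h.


Reflux ratio definition: R = L / D (liquid returned / distillate withdrawn)
L = 434 kmol/h, D = 240 kmol/h
R = 434 / 240 = 1.808

1.808


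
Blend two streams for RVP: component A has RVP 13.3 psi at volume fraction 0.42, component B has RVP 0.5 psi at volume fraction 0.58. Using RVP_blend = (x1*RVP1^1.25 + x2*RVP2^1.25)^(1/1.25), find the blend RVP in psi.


Chevron index: RVP_blend = (sum xi*RVPi^1.25)^(1/1.25)
RVP^1.25 terms: 0.42 * 13.3^1.25 + 0.58 * 0.5^1.25 = 10.9114
RVP_blend = 10.9114^(1/1.25) = 6.766

6.766 psi


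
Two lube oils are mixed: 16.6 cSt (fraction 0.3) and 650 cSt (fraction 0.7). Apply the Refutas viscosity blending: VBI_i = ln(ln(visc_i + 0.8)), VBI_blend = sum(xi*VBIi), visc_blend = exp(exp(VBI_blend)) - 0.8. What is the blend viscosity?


Refutas method: VBN_i = 14.534*ln(ln(visc_i + 0.8)) + 10.975, blended linearly by mass fraction; since VBN is linear in VBI_i = ln(ln(visc_i + 0.8)) and the fractions sum to 1, blend VBI directly: visc = exp(exp(VBI_blend)) - 0.8
VBI_1 = ln(ln(16.6 + 0.8)) = 1.04959
VBI_2 = ln(ln(650 + 0.8)) = 1.86844
VBI_blend = 0.3 * 1.04959 + 0.7 * 1.86844 = 1.62279
visc_blend = exp(exp(1.62279)) - 0.8 = 157.9

157.9 cSt


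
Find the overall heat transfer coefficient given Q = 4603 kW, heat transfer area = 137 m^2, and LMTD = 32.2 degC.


From Q = U*A*LMTD, U = Q / (A * LMTD)
U = 4603 / (137 * 32.2) = 4603 / 4411.4 = 1.043

1.043 kW/(m^2*K)


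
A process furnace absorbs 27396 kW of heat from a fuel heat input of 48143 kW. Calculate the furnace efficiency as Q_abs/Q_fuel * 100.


Furnace efficiency = Q_absorbed / Q_fuel * 100
= 27396 / 48143 * 100 = 56.91

56.91 %


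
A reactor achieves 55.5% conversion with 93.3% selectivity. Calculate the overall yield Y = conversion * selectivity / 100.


Overall yield = conversion (%) * selectivity (%) / 100
Conversion = 55.5%, Selectivity = 93.3%
Y = 55.5 * 93.3 / 100
= 51.7815 %

51.7815 %


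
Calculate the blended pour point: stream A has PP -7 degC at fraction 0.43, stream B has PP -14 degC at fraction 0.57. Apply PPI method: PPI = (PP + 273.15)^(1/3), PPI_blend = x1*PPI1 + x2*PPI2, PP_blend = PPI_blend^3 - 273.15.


PPI_1 = (-7 + 273.15)^(1/3) = 6.432436
PPI_2 = (-14 + 273.15)^(1/3) = 6.375541
PPI_blend = 0.43 * 6.432436 + 0.57 * 6.375541 = 6.400006
PP_blend = 6.400006^3 - 273.15 = 262.1447 - 273.15 = -11.01

-11.01 degC


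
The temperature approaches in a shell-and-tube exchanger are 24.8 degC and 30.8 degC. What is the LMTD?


LMTD = (dT1 - dT2) / ln(dT1/dT2)
= (24.8 - 30.8) / ln(24.8 / 30.8) = -6 / -0.216671 = 27.69

27.69 degC


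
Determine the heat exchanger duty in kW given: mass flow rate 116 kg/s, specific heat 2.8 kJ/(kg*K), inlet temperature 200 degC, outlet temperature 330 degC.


Q = m_dot * cp * delta_T
delta_T = 330 - 200 = 130 K
Q = 116 * 2.8 * 130
= 324.8 * 130
= 42224 kW

42224 kW


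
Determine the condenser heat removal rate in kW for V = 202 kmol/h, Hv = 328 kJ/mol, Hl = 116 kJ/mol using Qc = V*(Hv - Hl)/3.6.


Qc = 202 * (328 - 116) / 3.6 = 202 * 212 / 3.6 = 11900

11900 kW


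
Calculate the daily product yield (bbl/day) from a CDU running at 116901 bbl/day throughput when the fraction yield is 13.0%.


Crude throughput = 116901 bbl/day
Fraction yield = 13.0%
yield = throughput * fraction / 100
yield = 116901 * 13.0 / 100 = 15197.13

15197.13 bbl/day


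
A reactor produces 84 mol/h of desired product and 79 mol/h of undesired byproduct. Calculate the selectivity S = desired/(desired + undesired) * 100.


Selectivity = desired / (desired + undesired) * 100
Total products = 84 + 79 = 163 mol/h
S = 84 / 163 * 100
= 0.5153 * 100
= 51.53 %

51.53 %


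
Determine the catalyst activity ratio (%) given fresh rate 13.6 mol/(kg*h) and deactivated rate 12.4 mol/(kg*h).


Activity (%) = (rate_used / rate_fresh) * 100
rate_used = 12.4, rate_fresh = 13.6
= (12.4 / 13.6) * 100
= 0.9118 * 100 = 91.18

91.18 %


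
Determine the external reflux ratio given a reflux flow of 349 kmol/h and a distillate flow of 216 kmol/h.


Reflux ratio definition: R = L / D (liquid returned / distillate withdrawn)
L = 349 kmol/h, D = 216 kmol/h
R = 349 / 216 = 1.616

1.616


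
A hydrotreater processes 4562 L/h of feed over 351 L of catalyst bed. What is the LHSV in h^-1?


LHSV = volumetric feed rate / catalyst volume
= 4562 L/h / 351 L
= 13.00 h^-1

13.00 h^-1


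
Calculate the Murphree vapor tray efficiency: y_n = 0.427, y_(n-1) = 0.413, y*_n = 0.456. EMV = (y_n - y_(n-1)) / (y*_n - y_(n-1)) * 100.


Murphree vapor efficiency: EMV = (y_n - y_(n-1)) / (y*_n - y_(n-1)) * 100
EMV = (0.427 - 0.413) / (0.456 - 0.413) * 100 = 0.014 / 0.043 * 100 = 32.56

32.56 %


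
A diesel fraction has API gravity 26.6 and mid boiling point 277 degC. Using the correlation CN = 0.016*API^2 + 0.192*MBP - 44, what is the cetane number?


CN = 0.016 * 26.6^2 + 0.192 * 277 - 44
CN = 11.32096 + 53.184 - 44 = 20.50496

20.50496


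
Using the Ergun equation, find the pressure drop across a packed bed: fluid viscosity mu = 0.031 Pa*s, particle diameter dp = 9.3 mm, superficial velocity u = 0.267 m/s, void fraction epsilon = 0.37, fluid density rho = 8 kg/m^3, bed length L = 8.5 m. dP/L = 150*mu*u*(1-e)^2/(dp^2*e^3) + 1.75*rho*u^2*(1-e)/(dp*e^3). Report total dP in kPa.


dp = 9.3 mm = 0.0093 m
Viscous term = 150*0.031*0.267*(1-0.37)^2 / (0.0093^2*0.37^3) = 112480
Inertial term = 1.75*8*0.267^2*(1-0.37) / (0.0093*0.37^3) = 1334.76
dP/L = 112480 + 1334.76 = 113815 Pa/m
dP = 113815 * 8.5 / 1000 = 967.4 kPa

967.4 kPa


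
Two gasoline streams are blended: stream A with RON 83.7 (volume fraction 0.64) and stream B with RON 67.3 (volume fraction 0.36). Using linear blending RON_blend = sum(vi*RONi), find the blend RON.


Linear blending: RON_blend = sum(vi * RONi)
Contribution 1: 0.64 * 83.7 = 53.568
Contribution 2: 0.36 * 67.3 = 24.228
RON_blend = 53.568 + 24.228 = 77.796

77.796


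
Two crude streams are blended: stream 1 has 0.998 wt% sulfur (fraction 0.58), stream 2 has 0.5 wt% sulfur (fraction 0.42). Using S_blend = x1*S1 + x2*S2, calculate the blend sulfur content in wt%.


Linear sulfur blending: S_blend = x1*S1 + x2*S2
Contribution 1: 0.58 * 0.998 = 0.57884 wt%
Contribution 2: 0.42 * 0.5 = 0.21 wt%
S_blend = 0.57884 + 0.21 = 0.78884

0.78884 wt%


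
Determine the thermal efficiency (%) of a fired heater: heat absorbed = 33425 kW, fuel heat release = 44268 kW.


Furnace efficiency = Q_absorbed / Q_fuel * 100
= 33425 / 44268 * 100 = 75.51

75.51 %


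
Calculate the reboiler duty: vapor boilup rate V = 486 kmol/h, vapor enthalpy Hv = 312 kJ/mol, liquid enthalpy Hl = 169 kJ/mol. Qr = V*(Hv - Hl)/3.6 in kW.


Qr = 486 * (312 - 169) / 3.6 = 486 * 143 / 3.6 = 19300

19300 kW


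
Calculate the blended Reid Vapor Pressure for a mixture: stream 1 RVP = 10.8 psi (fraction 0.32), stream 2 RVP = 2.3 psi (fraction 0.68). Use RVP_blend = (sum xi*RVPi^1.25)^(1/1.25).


Chevron index: RVP_blend = (sum xi*RVPi^1.25)^(1/1.25)
RVP^1.25 terms: 0.32 * 10.8^1.25 + 0.68 * 2.3^1.25 = 8.19118
RVP_blend = 8.19118^(1/1.25) = 5.379

5.379 psi


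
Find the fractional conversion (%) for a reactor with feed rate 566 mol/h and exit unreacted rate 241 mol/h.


X = (F_in - F_out) / F_in * 100
Moles reacted = 566 - 241 = 325
X = 325 / 566 * 100
= 0.5742 * 100
= 57.42 %

57.42 %


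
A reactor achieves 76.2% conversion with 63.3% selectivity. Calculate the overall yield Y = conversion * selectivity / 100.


Overall yield = conversion (%) * selectivity (%) / 100
Conversion = 76.2%, Selectivity = 63.3%
Y = 76.2 * 63.3 / 100
= 48.2346 %

48.2346 %


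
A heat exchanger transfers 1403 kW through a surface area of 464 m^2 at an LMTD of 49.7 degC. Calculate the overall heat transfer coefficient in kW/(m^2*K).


From Q = U*A*LMTD, U = Q / (A * LMTD)
U = 1403 / (464 * 49.7) = 1403 / 23060.8 = 0.06084

0.06084 kW/(m^2*K)


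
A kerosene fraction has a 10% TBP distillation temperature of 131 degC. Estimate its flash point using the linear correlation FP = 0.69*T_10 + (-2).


FP = 0.69 * 131 + (-2) = 88.39

88.39 degC


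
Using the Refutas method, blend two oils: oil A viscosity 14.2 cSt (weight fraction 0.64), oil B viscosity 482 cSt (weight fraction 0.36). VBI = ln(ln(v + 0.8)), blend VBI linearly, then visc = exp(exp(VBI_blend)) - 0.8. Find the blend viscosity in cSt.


Refutas method: VBN_i = 14.534*ln(ln(visc_i + 0.8)) + 10.975, blended linearly by mass fraction; since VBN is linear in VBI_i = ln(ln(visc_i + 0.8)) and the fractions sum to 1, blend VBI directly: visc = exp(exp(VBI_blend)) - 0.8
VBI_1 = ln(ln(14.2 + 0.8)) = 0.996229
VBI_2 = ln(ln(482 + 0.8)) = 1.82125
VBI_blend = 0.64 * 0.996229 + 0.36 * 1.82125 = 1.29324
visc_blend = exp(exp(1.29324)) - 0.8 = 37.47

37.47 cSt


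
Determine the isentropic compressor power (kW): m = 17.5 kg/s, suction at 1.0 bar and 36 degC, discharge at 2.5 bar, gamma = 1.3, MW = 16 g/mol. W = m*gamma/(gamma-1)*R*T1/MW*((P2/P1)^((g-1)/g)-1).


Isentropic work: W = m*(gamma/(gamma-1))*(R*T1/MW)*((P2/P1)^((gamma-1)/gamma) - 1)
T1 = 36 + 273.15 = 309.15 K
Pressure ratio = 2.5 / 1.0 = 2.5
Exponent = (1.3 - 1)/1.3 = 0.230769
(P2/P1)^exp - 1 = 2.5^0.230769 - 1 = 0.23547
W = 17.5 * 1.3 / 0.3 * 8.314 * 309.15 / 16 * 0.23547 = 2869

2869 kW


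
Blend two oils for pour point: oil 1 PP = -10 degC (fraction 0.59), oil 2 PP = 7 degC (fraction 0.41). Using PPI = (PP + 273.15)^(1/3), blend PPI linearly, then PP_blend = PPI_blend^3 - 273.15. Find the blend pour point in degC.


PPI_1 = (-10 + 273.15)^(1/3) = 6.408176
PPI_2 = (7 + 273.15)^(1/3) = 6.543301
PPI_blend = 0.59 * 6.408176 + 0.41 * 6.543301 = 6.463577
PP_blend = 6.463577^3 - 273.15 = 270.0342 - 273.15 = -3.12

-3.12 degC


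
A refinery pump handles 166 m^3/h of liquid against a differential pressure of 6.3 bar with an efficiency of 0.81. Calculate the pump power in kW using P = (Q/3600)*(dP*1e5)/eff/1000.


Q = 166 / 3600 = 0.0461111 m^3/s
P = 0.0461111 * (6.3 * 1e5) / 0.81 / 1000 = 35.86

35.86 kW


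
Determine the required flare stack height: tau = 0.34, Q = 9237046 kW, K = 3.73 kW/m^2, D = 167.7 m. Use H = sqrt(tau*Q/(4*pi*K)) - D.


tau*Q/(4*pi*K) = 0.34 * 9237046 / (4 * pi * 3.73) = 67002.9
sqrt(67002.9) = 258.849
H = 258.849 - 167.7 = 91.15

91.15 m


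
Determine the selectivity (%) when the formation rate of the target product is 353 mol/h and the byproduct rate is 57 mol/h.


Selectivity = desired / (desired + undesired) * 100
Total products = 353 + 57 = 410 mol/h
S = 353 / 410 * 100
= 0.8610 * 100
= 86.10 %

86.10 %


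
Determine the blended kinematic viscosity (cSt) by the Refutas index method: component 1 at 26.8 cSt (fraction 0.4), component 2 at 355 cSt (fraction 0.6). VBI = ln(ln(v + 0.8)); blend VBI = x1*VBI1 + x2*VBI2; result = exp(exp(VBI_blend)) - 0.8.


Refutas method: VBN_i = 14.534*ln(ln(visc_i + 0.8)) + 10.975, blended linearly by mass fraction; since VBN is linear in VBI_i = ln(ln(visc_i + 0.8)) and the fractions sum to 1, blend VBI directly: visc = exp(exp(VBI_blend)) - 0.8
VBI_1 = ln(ln(26.8 + 0.8)) = 1.19931
VBI_2 = ln(ln(355 + 0.8)) = 1.7706
VBI_blend = 0.4 * 1.19931 + 0.6 * 1.7706 = 1.54208
visc_blend = exp(exp(1.54208)) - 0.8 = 106.4

106.4 cSt


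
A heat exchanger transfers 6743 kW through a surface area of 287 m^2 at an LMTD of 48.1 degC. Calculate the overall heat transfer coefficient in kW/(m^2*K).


From Q = U*A*LMTD, U = Q / (A * LMTD)
U = 6743 / (287 * 48.1) = 6743 / 13804.7 = 0.4885

0.4885 kW/(m^2*K)
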